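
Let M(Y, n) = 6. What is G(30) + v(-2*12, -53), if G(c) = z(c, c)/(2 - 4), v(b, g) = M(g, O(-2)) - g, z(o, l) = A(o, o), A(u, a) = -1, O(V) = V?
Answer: 119/2 ≈ 59.500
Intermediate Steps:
z(o, l) = -1
v(b, g) = 6 - g
G(c) = 1/2 (G(c) = -1/(2 - 4) = -1/(-2) = -1/2*(-1) = 1/2)
G(30) + v(-2*12, -53) = 1/2 + (6 - 1*(-53)) = 1/2 + (6 + 53) = 1/2 + 59 = 119/2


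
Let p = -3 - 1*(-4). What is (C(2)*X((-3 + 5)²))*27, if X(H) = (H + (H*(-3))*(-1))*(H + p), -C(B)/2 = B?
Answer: -8640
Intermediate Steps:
C(B) = -2*B
p = 1 (p = -3 + 4 = 1)
X(H) = 4*H*(1 + H) (X(H) = (H + (H*(-3))*(-1))*(H + 1) = (H - 3*H*(-1))*(1 + H) = (H + 3*H)*(1 + H) = (4*H)*(1 + H) = 4*H*(1 + H))
(C(2)*X((-3 + 5)²))*27 = ((-2*2)*(4*(-3 + 5)²*(1 + (-3 + 5)²)))*27 = -16*2²*(1 + 2²)*27 = -16*4*(1 + 4)*27 = -16*4*5*27 = -4*80*27 = -320*27 = -8640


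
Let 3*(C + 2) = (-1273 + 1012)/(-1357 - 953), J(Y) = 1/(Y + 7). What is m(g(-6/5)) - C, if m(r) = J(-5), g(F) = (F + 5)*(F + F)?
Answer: 948/385 ≈ 2.4623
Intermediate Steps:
g(F) = 2*F*(5 + F) (g(F) = (5 + F)*(2*F) = 2*F*(5 + F))
J(Y) = 1/(7 + Y)
m(r) = 1/2 (m(r) = 1/(7 - 5) = 1/2)
C = -1511/770 (C = -2 + ((-1273 + 1012)/(-1357 - 953))/3 = -2 + (-261/(-2310))/3 = -2 + (-261*(-1/2310))/3 = -2 + (1/3)*(87/770) = -2 + 29/770 = -1511/770 ≈ -1.9623)
m(g(-6/5)) - C = 1/2 - 1*(-1511/770) = 1/2 + 1511/770 = 948/385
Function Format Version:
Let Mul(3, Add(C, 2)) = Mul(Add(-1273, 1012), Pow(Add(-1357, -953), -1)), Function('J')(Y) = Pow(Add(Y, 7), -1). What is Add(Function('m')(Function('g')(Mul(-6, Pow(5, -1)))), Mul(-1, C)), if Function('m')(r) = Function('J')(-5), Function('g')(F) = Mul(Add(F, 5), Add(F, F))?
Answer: Rational(948, 385) ≈ 2.4623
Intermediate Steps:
Function('g')(F) = Mul(2, F, Add(5, F)) (Function('g')(F) = Mul(Add(5, F), Mul(2, F)) = Mul(2, F, Add(5, F)))
Function('J')(Y) = Pow(Add(7, Y), -1)
Function('m')(r) = Rational(1, 2) (Function('m')(r) = Pow(Add(7, -5), -1) = Pow(2, -1) = Rational(1, 2))
C = Rational(-1511, 770) (C = Add(-2, Mul(Rational(1, 3), Mul(Add(-1273, 1012), Pow(Add(-1357, -953), -1)))) = Add(-2, Mul(Rational(1, 3), Mul(-261, Pow(-2310, -1)))) = Add(-2, Mul(Rational(1, 3), Mul(-261, Rational(-1, 2310)))) = Add(-2, Mul(Rational(1, 3), Rational(87, 770))) = Add(-2, Rational(29, 770)) = Rational(-1511, 770) ≈ -1.9623)
Add(Function('m')(Function('g')(Mul(-6, Pow(5, -1)))), Mul(-1, C)) = Add(Rational(1, 2), Mul(-1, Rational(-1511, 770))) = Add(Rational(1, 2), Rational(1511, 770)) = Rational(948, 385)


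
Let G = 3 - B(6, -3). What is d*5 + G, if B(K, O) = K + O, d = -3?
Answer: -15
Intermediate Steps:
G = 0 (G = 3 - (6 - 3) = 3 - 1*3 = 3 - 3 = 0)
d*5 + G = -3*5 + 0 = -15 + 0 = -15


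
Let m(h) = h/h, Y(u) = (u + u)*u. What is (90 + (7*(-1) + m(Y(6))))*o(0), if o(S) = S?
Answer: 0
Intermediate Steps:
Y(u) = 2*u² (Y(u) = (2*u)*u = 2*u²)
m(h) = 1
(90 + (7*(-1) + m(Y(6))))*o(0) = (90 + (7*(-1) + 1))*0 = (90 + (-7 + 1))*0 = (90 - 6)*0 = 84*0 = 0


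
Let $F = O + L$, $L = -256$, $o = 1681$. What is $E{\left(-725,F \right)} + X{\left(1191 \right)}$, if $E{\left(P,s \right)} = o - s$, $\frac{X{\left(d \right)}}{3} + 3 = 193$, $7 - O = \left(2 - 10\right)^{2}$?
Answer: $2564$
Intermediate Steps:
$O = -57$ ($O = 7 - \left(2 - 10\right)^{2} = 7 - \left(-8\right)^{2} = 7 - 64 = -57$)
$X{\left(d \right)} = 570$ ($X{\left(d \right)} = -9 + 3 \cdot 193 = -9 + 579 = 570$)
$F = -313$ ($F = -57 - 256 = -313$)
$E{\left(P,s \right)} = 1681 - s$
$E{\left(-725,F \right)} + X{\left(1191 \right)} = \left(1681 - -313\right) + 570 = \left(1681 + 313\right) + 570 = 1994 + 570 = 2564$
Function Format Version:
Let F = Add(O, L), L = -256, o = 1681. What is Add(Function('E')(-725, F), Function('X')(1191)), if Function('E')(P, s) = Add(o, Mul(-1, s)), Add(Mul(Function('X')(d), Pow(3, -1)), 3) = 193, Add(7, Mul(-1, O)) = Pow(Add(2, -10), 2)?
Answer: 2564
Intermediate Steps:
O = -57 (O = Add(7, Mul(-1, Pow(Add(2, -10), 2))) = Add(7, Mul(-1, Pow(-8, 2))) = Add(7, Mul(-1, 64)) = Add(7, -64) = -57)
Function('X')(d) = 570 (Function('X')(d) = Add(-9, Mul(3, 193)) = Add(-9, 579) = 570)
F = -313 (F = Add(-57, -256) = -313)
Function('E')(P, s) = Add(1681, Mul(-1, s))
Add(Function('E')(-725, F), Function('X')(1191)) = Add(Add(1681, Mul(-1, -313)), 570) = Add(Add(1681, 313), 570) = Add(1994, 570) = 2564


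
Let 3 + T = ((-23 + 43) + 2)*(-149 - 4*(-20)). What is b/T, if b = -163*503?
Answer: 81989/1521 ≈ 53.905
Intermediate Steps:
b = -81989
T = -1521 (T = -3 + ((-23 + 43) + 2)*(-149 - 4*(-20)) = -3 + (20 + 2)*(-149 + 80) = -3 + 22*(-69) = -3 - 1518 = -1521)
b/T = -81989/(-1521) = -81989*(-1/1521) = 81989/1521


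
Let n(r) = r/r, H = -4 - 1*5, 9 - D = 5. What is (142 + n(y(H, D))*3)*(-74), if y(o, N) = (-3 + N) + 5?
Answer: -10730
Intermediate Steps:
D = 4 (D = 9 - 1*5 = 9 - 5 = 4)
H = -9 (H = -4 - 5 = -9)
y(o, N) = 2 + N
n(r) = 1
(142 + n(y(H, D))*3)*(-74) = (142 + 1*3)*(-74) = (142 + 3)*(-74) = 145*(-74) = -10730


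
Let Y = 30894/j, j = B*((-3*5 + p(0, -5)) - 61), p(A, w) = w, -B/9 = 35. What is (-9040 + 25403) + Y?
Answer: 139177613/8505 ≈ 16364.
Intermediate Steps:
B = -315 (B = -9*35 = -315)
j = 25515 (j = -315*((-3*5 - 5) - 61) = -315*((-15 - 5) - 61) = -315*(-20 - 61) = -315*(-81) = 25515)
Y = 10298/8505 (Y = 30894/25515 = 30894*(1/25515) = 10298/8505 ≈ 1.2108)
(-9040 + 25403) + Y = (-9040 + 25403) + 10298/8505 = 16363 + 10298/8505 = 139177613/8505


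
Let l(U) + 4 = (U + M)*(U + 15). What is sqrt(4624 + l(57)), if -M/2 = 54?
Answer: 2*sqrt(237) ≈ 30.790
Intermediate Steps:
M = -108 (M = -2*54 = -108)
l(U) = -4 + (-108 + U)*(15 + U) (l(U) = -4 + (U - 108)*(U + 15) = -4 + (-108 + U)*(15 + U))
sqrt(4624 + l(57)) = sqrt(4624 + (-1624 + 57**2 - 93*57)) = sqrt(4624 + (-1624 + 3249 - 5301)) = sqrt(4624 - 3676) = sqrt(948) = 2*sqrt(237)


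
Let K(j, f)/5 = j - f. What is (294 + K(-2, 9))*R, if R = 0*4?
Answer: 0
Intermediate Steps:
K(j, f) = -5*f + 5*j (K(j, f) = 5*(j - f) = -5*f + 5*j)
R = 0
(294 + K(-2, 9))*R = (294 + (-5*9 + 5*(-2)))*0 = (294 + (-45 - 10))*0 = (294 - 55)*0 = 239*0 = 0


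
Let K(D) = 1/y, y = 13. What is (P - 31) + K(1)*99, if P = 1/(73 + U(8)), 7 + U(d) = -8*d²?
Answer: -135597/5798 ≈ -23.387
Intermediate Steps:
K(D) = 1/13
U(d) = -7 - 8*d²
P = -1/446 (P = 1/(73 + (-7 - 8*8²)) = 1/(73 + (-7 - 8*64)) = 1/(73 + (-7 - 512)) = 1/(73 - 519) = 1/(-446) = -1/446 ≈ -0.0022422)
(P - 31) + K(1)*99 = (-1/446 - 31) + (1/13)*99 = -13827/446 + 99/13 = -135597/5798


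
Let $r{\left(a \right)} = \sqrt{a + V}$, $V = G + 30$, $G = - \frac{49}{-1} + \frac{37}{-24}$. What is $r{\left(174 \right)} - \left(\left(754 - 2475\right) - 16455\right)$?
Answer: $18176 + \frac{\sqrt{36210}}{12} \approx 18192.0$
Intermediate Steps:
$G = \frac{1139}{24}$ ($G = \left(-49\right) \left(-1\right) + 37 \left(- \frac{1}{24}\right) = 49 - \frac{37}{24} = \frac{1139}{24} \approx 47.458$)
$V = \frac{1859}{24}$ ($V = \frac{1139}{24} + 30 = \frac{1859}{24} \approx 77.458$)
$r{\left(a \right)} = \sqrt{\frac{1859}{24} + a}$ ($r{\left(a \right)} = \sqrt{a + \frac{1859}{24}} = \sqrt{\frac{1859}{24} + a}$)
$r{\left(174 \right)} - \left(\left(754 - 2475\right) - 16455\right) = \frac{\sqrt{11154 + 144 \cdot 174}}{12} - \left(\left(754 - 2475\right) - 16455\right) = \frac{\sqrt{11154 + 25056}}{12} - \left(-1721 - 16455\right) = \frac{\sqrt{36210}}{12} - -18176 = \frac{\sqrt{36210}}{12} + 18176 = 18176 + \frac{\sqrt{36210}}{12}$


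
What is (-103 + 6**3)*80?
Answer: 9040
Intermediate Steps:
(-103 + 6**3)*80 = (-103 + 216)*80 = 113*80 = 9040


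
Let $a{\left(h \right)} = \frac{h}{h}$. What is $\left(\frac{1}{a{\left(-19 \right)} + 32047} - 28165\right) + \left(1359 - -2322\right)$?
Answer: $- \frac{784663231}{32048} \approx -24484.0$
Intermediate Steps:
$a{\left(h \right)} = 1$
$\left(\frac{1}{a{\left(-19 \right)} + 32047} - 28165\right) + \left(1359 - -2322\right) = \left(\frac{1}{1 + 32047} - 28165\right) + \left(1359 - -2322\right) = \left(\frac{1}{32048} - 28165\right) + \left(1359 + 2322\right) = \left(\frac{1}{32048} - 28165\right) + 3681 = - \frac{902631919}{32048} + 3681 = - \frac{784663231}{32048}$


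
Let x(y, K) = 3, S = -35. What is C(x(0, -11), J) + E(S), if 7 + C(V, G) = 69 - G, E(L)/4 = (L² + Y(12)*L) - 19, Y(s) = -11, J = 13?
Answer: 6413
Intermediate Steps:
E(L) = -76 - 44*L + 4*L² (E(L) = 4*((L² - 11*L) - 19) = 4*(-19 + L² - 11*L) = -76 - 44*L + 4*L²)
C(V, G) = 62 - G (C(V, G) = -7 + (69 - G) = 62 - G)
C(x(0, -11), J) + E(S) = (62 - 1*13) + (-76 - 44*(-35) + 4*(-35)²) = (62 - 13) + (-76 + 1540 + 4*1225) = 49 + (-76 + 1540 + 4900) = 49 + 6364 = 6413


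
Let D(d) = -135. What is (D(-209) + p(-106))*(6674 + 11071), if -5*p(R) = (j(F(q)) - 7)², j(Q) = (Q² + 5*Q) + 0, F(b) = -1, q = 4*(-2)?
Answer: -2825004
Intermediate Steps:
q = -8
j(Q) = Q² + 5*Q
p(R) = -121/5 (p(R) = -(-(5 - 1) - 7)²/5 = -(-1*4 - 7)²/5 = -(-4 - 7)²/5 = -⅕*(-11)² = -⅕*121 = -121/5)
(D(-209) + p(-106))*(6674 + 11071) = (-135 - 121/5)*(6674 + 11071) = -796/5*17745 = -2825004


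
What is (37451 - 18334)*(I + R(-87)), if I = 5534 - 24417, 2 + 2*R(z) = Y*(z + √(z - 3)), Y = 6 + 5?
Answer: -740305825/2 + 630861*I*√10/2 ≈ -3.7015e+8 + 9.9748e+5*I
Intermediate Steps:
Y = 11
R(z) = -1 + 11*z/2 + 11*√(-3 + z)/2 (R(z) = -1 + (11*(z + √(z - 3)))/2 = -1 + (11*(z + √(-3 + z)))/2 = -1 + (11*z + 11*√(-3 + z))/2 = -1 + (11*z/2 + 11*√(-3 + z)/2) = -1 + 11*z/2 + 11*√(-3 + z)/2)
I = -18883
(37451 - 18334)*(I + R(-87)) = (37451 - 18334)*(-18883 + (-1 + (11/2)*(-87) + 11*√(-3 - 87)/2)) = 19117*(-18883 + (-1 - 957/2 + 11*√(-90)/2)) = 19117*(-18883 + (-1 - 957/2 + 11*(3*I*√10)/2)) = 19117*(-18883 + (-1 - 957/2 + 33*I*√10/2)) = 19117*(-18883 + (-959/2 + 33*I*√10/2)) = 19117*(-38725/2 + 33*I*√10/2) = -740305825/2 + 630861*I*√10/2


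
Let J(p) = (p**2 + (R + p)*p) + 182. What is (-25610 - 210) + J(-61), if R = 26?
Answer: -19782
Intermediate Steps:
J(p) = 182 + p**2 + p*(26 + p) (J(p) = (p**2 + (26 + p)*p) + 182 = (p**2 + p*(26 + p)) + 182 = 182 + p**2 + p*(26 + p))
(-25610 - 210) + J(-61) = (-25610 - 210) + (182 + 2*(-61)**2 + 26*(-61)) = -25820 + (182 + 2*3721 - 1586) = -25820 + (182 + 7442 - 1586) = -25820 + 6038 = -19782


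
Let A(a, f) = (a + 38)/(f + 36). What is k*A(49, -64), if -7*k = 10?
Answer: 435/98 ≈ 4.4388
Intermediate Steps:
k = -10/7 (k = -⅐*10 = -10/7 ≈ -1.4286)
A(a, f) = (38 + a)/(36 + f)
k*A(49, -64) = -10*(38 + 49)/(7*(36 - 64)) = -10*87/(7*(-28)) = -(-5)*87/98 = -10/7*(-87/28) = 435/98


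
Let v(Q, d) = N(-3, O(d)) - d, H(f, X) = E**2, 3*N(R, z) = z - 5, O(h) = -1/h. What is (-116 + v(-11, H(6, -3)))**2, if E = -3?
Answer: 11703241/729 ≈ 16054.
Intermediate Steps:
N(R, z) = -5/3 + z/3 (N(R, z) = (z - 5)/3 = (-5 + z)/3 = -5/3 + z/3)
H(f, X) = 9 (H(f, X) = (-3)**2 = 9)
v(Q, d) = -5/3 - d - 1/(3*d) (v(Q, d) = (-5/3 + (-1/d)/3) - d = (-5/3 - 1/(3*d)) - d = -5/3 - d - 1/(3*d))
(-116 + v(-11, H(6, -3)))**2 = (-116 + (-5/3 - 1*9 - 1/3/9))**2 = (-116 + (-5/3 - 9 - 1/3*1/9))**2 = (-116 + (-5/3 - 9 - 1/27))**2 = (-116 - 289/27)**2 = (-3421/27)**2 = 11703241/729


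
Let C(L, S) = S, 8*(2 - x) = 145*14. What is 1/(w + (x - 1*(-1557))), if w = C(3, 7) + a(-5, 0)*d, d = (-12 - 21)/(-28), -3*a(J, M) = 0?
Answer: 4/5249 ≈ 0.00076205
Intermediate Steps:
a(J, M) = 0 (a(J, M) = -⅓*0 = 0)
x = -1007/4 (x = 2 - 145*14/8 = 2 - ⅛*2030 = 2 - 1015/4 = -1007/4 ≈ -251.75)
d = 33/28 (d = -33*(-1/28) = 33/28 ≈ 1.1786)
w = 7 (w = 7 + 0*(33/28) = 7 + 0 = 7)
1/(w + (x - 1*(-1557))) = 1/(7 + (-1007/4 - 1*(-1557))) = 1/(7 + (-1007/4 + 1557)) = 1/(7 + 5221/4) = 1/(5249/4) = 4/5249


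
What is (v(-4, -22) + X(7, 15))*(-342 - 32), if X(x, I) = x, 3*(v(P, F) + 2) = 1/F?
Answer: -5593/3 ≈ -1864.3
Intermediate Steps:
v(P, F) = -2 + 1/(3*F)
(v(-4, -22) + X(7, 15))*(-342 - 32) = ((-2 + (⅓)/(-22)) + 7)*(-342 - 32) = ((-2 + (⅓)*(-1/22)) + 7)*(-374) = ((-2 - 1/66) + 7)*(-374) = (-133/66 + 7)*(-374) = (329/66)*(-374) = -5593/3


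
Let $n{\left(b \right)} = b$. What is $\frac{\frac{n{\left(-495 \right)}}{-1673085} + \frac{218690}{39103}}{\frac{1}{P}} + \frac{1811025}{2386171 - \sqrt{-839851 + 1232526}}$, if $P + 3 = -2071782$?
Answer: $- \frac{287757331791117050204357313615}{24833613693226068402622} + \frac{9055125 \sqrt{15707}}{5693811648566} \approx -1.1587 \cdot 10^{7}$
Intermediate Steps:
$P = -2071785$ ($P = -3 - 2071782 = -2071785$)
$\frac{\frac{n{\left(-495 \right)}}{-1673085} + \frac{218690}{39103}}{\frac{1}{P}} + \frac{1811025}{2386171 - \sqrt{-839851 + 1232526}} = \frac{- \frac{495}{-1673085} + \frac{218690}{39103}}{\frac{1}{-2071785}} + \frac{1811025}{2386171 - \sqrt{-839851 + 1232526}} = \frac{\left(-495\right) \left(- \frac{1}{1673085}\right) + 218690 \cdot \frac{1}{39103}}{- \frac{1}{2071785}} + \frac{1811025}{2386171 - \sqrt{392675}} = \left(\frac{33}{111539} + \frac{218690}{39103}\right) \left(-2071785\right) + \frac{1811025}{2386171 - 5 \sqrt{15707}} = \frac{24393754309}{4361509517} \left(-2071785\right) + \frac{1811025}{2386171 - 5 \sqrt{15707}} = - \frac{50538614271071565}{4361509517} + \frac{1811025}{2386171 - 5 \sqrt{15707}}$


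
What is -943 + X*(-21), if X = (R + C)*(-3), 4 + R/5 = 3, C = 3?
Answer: -1069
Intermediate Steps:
R = -5 (R = -20 + 5*3 = -20 + 15 = -5)
X = 6 (X = (-5 + 3)*(-3) = -2*(-3) = 6)
-943 + X*(-21) = -943 + 6*(-21) = -943 - 126 = -1069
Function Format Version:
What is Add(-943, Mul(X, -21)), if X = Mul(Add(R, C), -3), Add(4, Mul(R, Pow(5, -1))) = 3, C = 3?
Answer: -1069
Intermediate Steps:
R = -5 (R = Add(-20, Mul(5, 3)) = Add(-20, 15) = -5)
X = 6 (X = Mul(Add(-5, 3), -3) = Mul(-2, -3) = 6)
Add(-943, Mul(X, -21)) = Add(-943, Mul(6, -21)) = Add(-943, -126) = -1069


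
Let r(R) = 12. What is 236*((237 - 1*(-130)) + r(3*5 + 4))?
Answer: 89444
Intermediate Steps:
236*((237 - 1*(-130)) + r(3*5 + 4)) = 236*((237 - 1*(-130)) + 12) = 236*((237 + 130) + 12) = 236*(367 + 12) = 236*379 = 89444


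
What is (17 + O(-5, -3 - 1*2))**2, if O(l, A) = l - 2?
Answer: 100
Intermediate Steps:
O(l, A) = -2 + l
(17 + O(-5, -3 - 1*2))**2 = (17 + (-2 - 5))**2 = (17 - 7)**2 = 10**2 = 100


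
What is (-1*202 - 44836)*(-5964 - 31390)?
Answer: 1682349452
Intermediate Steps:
(-1*202 - 44836)*(-5964 - 31390) = (-202 - 44836)*(-37354) = -45038*(-37354) = 1682349452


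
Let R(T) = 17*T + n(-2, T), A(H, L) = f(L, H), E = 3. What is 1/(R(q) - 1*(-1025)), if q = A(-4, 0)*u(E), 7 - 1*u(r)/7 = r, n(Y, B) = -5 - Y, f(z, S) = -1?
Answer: 1/546 ≈ 0.0018315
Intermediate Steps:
A(H, L) = -1
u(r) = 49 - 7*r
q = -28 (q = -(49 - 7*3) = -(49 - 21) = -1*28 = -28)
R(T) = -3 + 17*T (R(T) = 17*T + (-5 - 1*(-2)) = 17*T + (-5 + 2) = 17*T - 3 = -3 + 17*T)
1/(R(q) - 1*(-1025)) = 1/((-3 + 17*(-28)) - 1*(-1025)) = 1/((-3 - 476) + 1025) = 1/(-479 + 1025) = 1/546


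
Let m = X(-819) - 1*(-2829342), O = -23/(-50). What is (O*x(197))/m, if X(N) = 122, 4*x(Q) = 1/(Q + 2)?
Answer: 23/112612667200 ≈ 2.0424e-10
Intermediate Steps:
O = 23/50 (O = -23*(-1/50) = 23/50 ≈ 0.46000)
x(Q) = 1/(4*(2 + Q)) (x(Q) = 1/(4*(Q + 2)) = 1/(4*(2 + Q)))
m = 2829464 (m = 122 - 1*(-2829342) = 122 + 2829342 = 2829464)
(O*x(197))/m = (23*(1/(4*(2 + 197)))/50)/2829464 = (23*((¼)/199)/50)*(1/2829464) = (23*((¼)*(1/199))/50)*(1/2829464) = ((23/50)*(1/796))*(1/2829464) = (23/39800)*(1/2829464) = 23/112612667200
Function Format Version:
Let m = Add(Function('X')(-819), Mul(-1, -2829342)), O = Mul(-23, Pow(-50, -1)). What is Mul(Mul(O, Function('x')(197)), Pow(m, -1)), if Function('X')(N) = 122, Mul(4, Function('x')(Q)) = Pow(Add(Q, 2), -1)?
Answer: Rational(23, 112612667200) ≈ 2.0424e-10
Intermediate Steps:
O = Rational(23, 50) (O = Mul(-23, Rational(-1, 50)) = Rational(23, 50) ≈ 0.46000)
Function('x')(Q) = Mul(Rational(1, 4), Pow(Add(2, Q), -1)) (Function('x')(Q) = Mul(Rational(1, 4), Pow(Add(Q, 2), -1)) = Mul(Rational(1, 4), Pow(Add(2, Q), -1)))
m = 2829464 (m = Add(122, Mul(-1, -2829342)) = Add(122, 2829342) = 2829464)
Mul(Mul(O, Function('x')(197)), Pow(m, -1)) = Mul(Mul(Rational(23, 50), Mul(Rational(1, 4), Pow(Add(2, 197), -1))), Pow(2829464, -1)) = Mul(Mul(Rational(23, 50), Mul(Rational(1, 4), Pow(199, -1))), Rational(1, 2829464)) = Mul(Mul(Rational(23, 50), Mul(Rational(1, 4), Rational(1, 199))), Rational(1, 2829464)) = Mul(Mul(Rational(23, 50), Rational(1, 796)), Rational(1, 2829464)) = Mul(Rational(23, 39800), Rational(1, 2829464)) = Rational(23, 112612667200)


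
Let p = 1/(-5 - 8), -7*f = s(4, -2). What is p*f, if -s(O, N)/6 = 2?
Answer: -12/91 ≈ -0.13187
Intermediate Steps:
s(O, N) = -12 (s(O, N) = -6*2 = -12)
f = 12/7 (f = -⅐*(-12) = 12/7 ≈ 1.7143)
p = -1/13 (p = 1/(-13) = -1/13 ≈ -0.076923)
p*f = -1/13*12/7 = -12/91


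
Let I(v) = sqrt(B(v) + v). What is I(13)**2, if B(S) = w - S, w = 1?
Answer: 1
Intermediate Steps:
B(S) = 1 - S
I(v) = 1 (I(v) = sqrt((1 - v) + v) = sqrt(1) = 1)
I(13)**2 = 1**2 = 1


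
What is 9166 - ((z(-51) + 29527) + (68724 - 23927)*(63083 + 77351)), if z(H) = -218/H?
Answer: -320843155427/51 ≈ -6.2910e+9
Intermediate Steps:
9166 - ((z(-51) + 29527) + (68724 - 23927)*(63083 + 77351)) = 9166 - ((-218/(-51) + 29527) + (68724 - 23927)*(63083 + 77351)) = 9166 - ((-218*(-1/51) + 29527) + 44797*140434) = 9166 - ((218/51 + 29527) + 6291021898) = 9166 - (1506095/51 + 6291021898) = 9166 - 1*320843622893/51 = 9166 - 320843622893/51 = -320843155427/51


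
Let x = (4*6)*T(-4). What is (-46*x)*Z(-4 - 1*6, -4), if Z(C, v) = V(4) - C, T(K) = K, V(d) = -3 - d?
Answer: 13248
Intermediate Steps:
x = -96 (x = (4*6)*(-4) = 24*(-4) = -96)
Z(C, v) = -7 - C (Z(C, v) = (-3 - 1*4) - C = (-3 - 4) - C = -7 - C)
(-46*x)*Z(-4 - 1*6, -4) = (-46*(-96))*(-7 - (-4 - 1*6)) = 4416*(-7 - (-4 - 6)) = 4416*(-7 - 1*(-10)) = 4416*(-7 + 10) = 4416*3 = 13248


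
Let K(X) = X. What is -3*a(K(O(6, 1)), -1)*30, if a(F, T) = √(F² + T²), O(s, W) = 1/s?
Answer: -15*√37 ≈ -91.241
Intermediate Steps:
-3*a(K(O(6, 1)), -1)*30 = -3*√((1/6)² + (-1)²)*30 = -3*√((⅙)² + 1)*30 = -3*√(1/36 + 1)*30 = -√37/2*30 = -15*√37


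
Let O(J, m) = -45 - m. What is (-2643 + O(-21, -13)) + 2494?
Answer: -181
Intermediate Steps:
(-2643 + O(-21, -13)) + 2494 = (-2643 + (-45 - 1*(-13))) + 2494 = (-2643 + (-45 + 13)) + 2494 = (-2643 - 32) + 2494 = -2675 + 2494 = -181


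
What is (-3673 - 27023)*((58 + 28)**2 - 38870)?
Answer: 966125904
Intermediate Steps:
(-3673 - 27023)*((58 + 28)**2 - 38870) = -30696*(86**2 - 38870) = -30696*(7396 - 38870) = -30696*(-31474) = 966125904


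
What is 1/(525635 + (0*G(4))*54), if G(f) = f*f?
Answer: 1/525635 ≈ 1.9025e-6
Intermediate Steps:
G(f) = f²
1/(525635 + (0*G(4))*54) = 1/(525635 + (0*4²)*54) = 1/(525635 + (0*16)*54) = 1/(525635 + 0*54) = 1/(525635 + 0) = 1/525635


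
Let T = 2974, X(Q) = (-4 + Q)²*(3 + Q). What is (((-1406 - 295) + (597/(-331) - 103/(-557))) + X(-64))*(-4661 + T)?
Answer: 88259116722217/184367 ≈ 4.7871e+8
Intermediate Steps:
(((-1406 - 295) + (597/(-331) - 103/(-557))) + X(-64))*(-4661 + T) = (((-1406 - 295) + (597/(-331) - 103/(-557))) + (-4 - 64)²*(3 - 64))*(-4661 + 2974) = ((-1701 + (597*(-1/331) - 103*(-1/557))) + (-68)²*(-61))*(-1687) = ((-1701 + (-597/331 + 103/557)) + 4624*(-61))*(-1687) = ((-1701 - 298436/184367) - 282064)*(-1687) = (-313906703/184367 - 282064)*(-1687) = -52317200191/184367*(-1687) = 88259116722217/184367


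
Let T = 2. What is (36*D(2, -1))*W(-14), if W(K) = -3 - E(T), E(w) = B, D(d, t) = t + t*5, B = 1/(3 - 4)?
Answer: 432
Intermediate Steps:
B = -1 (B = 1/(-1) = -1)
D(d, t) = 6*t (D(d, t) = t + 5*t = 6*t)
E(w) = -1
W(K) = -2 (W(K) = -3 - 1*(-1) = -3 + 1 = -2)
(36*D(2, -1))*W(-14) = (36*(6*(-1)))*(-2) = (36*(-6))*(-2) = -216*(-2) = 432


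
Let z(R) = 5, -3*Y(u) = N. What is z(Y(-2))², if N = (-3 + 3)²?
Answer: 25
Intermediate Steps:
N = 0 (N = 0² = 0)
Y(u) = 0 (Y(u) = -⅓*0 = 0)
z(Y(-2))² = 5² = 25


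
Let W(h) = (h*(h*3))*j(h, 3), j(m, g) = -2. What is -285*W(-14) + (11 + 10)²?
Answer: 335601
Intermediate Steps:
W(h) = -6*h² (W(h) = (h*(h*3))*(-2) = (h*(3*h))*(-2) = (3*h²)*(-2) = -6*h²)
-285*W(-14) + (11 + 10)² = -(-1710)*(-14)² + (11 + 10)² = -(-1710)*196 + 21² = -285*(-1176) + 441 = 335160 + 441 = 335601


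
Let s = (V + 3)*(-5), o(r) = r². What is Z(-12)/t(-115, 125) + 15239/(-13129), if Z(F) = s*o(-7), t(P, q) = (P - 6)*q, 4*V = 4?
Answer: -43524691/39715225 ≈ -1.0959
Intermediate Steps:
V = 1 (V = (¼)*4 = 1)
t(P, q) = q*(-6 + P) (t(P, q) = (-6 + P)*q = q*(-6 + P))
s = -20 (s = (1 + 3)*(-5) = 4*(-5) = -20)
Z(F) = -980 (Z(F) = -20*(-7)² = -20*49 = -980)
Z(-12)/t(-115, 125) + 15239/(-13129) = -980*1/(125*(-6 - 115)) + 15239/(-13129) = -980/(125*(-121)) + 15239*(-1/13129) = -980/(-15125) - 15239/13129 = -980*(-1/15125) - 15239/13129 = 196/3025 - 15239/13129 = -43524691/39715225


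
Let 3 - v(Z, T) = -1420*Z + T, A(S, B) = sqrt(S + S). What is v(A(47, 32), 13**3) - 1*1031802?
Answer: -1033996 + 1420*sqrt(94) ≈ -1.0202e+6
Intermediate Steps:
A(S, B) = sqrt(2)*sqrt(S) (A(S, B) = sqrt(2*S) = sqrt(2)*sqrt(S))
v(Z, T) = 3 - T + 1420*Z (v(Z, T) = 3 - (-1420*Z + T) = 3 - (T - 1420*Z) = 3 + (-T + 1420*Z) = 3 - T + 1420*Z)
v(A(47, 32), 13**3) - 1*1031802 = (3 - 1*13**3 + 1420*(sqrt(2)*sqrt(47))) - 1*1031802 = (3 - 1*2197 + 1420*sqrt(94)) - 1031802 = (3 - 2197 + 1420*sqrt(94)) - 1031802 = (-2194 + 1420*sqrt(94)) - 1031802 = -1033996 + 1420*sqrt(94)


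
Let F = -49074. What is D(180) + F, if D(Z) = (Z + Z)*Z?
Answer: 15726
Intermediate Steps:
D(Z) = 2*Z**2 (D(Z) = (2*Z)*Z = 2*Z**2)
D(180) + F = 2*180**2 - 49074 = 2*32400 - 49074 = 64800 - 49074 = 15726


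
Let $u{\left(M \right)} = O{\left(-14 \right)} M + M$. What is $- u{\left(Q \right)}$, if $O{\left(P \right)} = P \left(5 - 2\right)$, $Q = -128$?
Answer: $-5248$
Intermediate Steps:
$O{\left(P \right)} = 3 P$ ($O{\left(P \right)} = P 3 = 3 P$)
$u{\left(M \right)} = - 41 M$ ($u{\left(M \right)} = 3 \left(-14\right) M + M = - 42 M + M = - 41 M$)
$- u{\left(Q \right)} = - \left(-41\right) \left(-128\right) = \left(-1\right) 5248 = -5248$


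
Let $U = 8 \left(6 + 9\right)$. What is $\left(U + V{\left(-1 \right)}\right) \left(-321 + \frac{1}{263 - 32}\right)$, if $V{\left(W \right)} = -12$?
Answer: $- \frac{2669400}{77} \approx -34668.0$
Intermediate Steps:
$U = 120$ ($U = 8 \cdot 15 = 120$)
$\left(U + V{\left(-1 \right)}\right) \left(-321 + \frac{1}{263 - 32}\right) = \left(120 - 12\right) \left(-321 + \frac{1}{263 - 32}\right) = 108 \left(-321 + \frac{1}{231}\right) = 108 \left(- \frac{74150}{231}\right) = - \frac{2669400}{77}$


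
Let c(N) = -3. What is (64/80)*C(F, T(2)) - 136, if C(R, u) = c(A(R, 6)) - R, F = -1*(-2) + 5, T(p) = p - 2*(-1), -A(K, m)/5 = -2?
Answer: -144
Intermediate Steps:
A(K, m) = 10 (A(K, m) = -5*(-2) = 10)
T(p) = 2 + p (T(p) = p + 2 = 2 + p)
F = 7 (F = 2 + 5 = 7)
C(R, u) = -3 - R
(64/80)*C(F, T(2)) - 136 = (64/80)*(-3 - 1*7) - 136 = (64*(1/80))*(-3 - 7) - 136 = (⅘)*(-10) - 136 = -8 - 136 = -144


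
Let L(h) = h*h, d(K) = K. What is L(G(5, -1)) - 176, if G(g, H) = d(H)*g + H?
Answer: -140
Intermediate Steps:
G(g, H) = H + H*g (G(g, H) = H*g + H = H + H*g)
L(h) = h²
L(G(5, -1)) - 176 = (-(1 + 5))² - 176 = (-1*6)² - 176 = (-6)² - 176 = 36 - 176 = -140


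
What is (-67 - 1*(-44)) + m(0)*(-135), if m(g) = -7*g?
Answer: -23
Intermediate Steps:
(-67 - 1*(-44)) + m(0)*(-135) = (-67 - 1*(-44)) - 7*0*(-135) = (-67 + 44) + 0*(-135) = -23 + 0 = -23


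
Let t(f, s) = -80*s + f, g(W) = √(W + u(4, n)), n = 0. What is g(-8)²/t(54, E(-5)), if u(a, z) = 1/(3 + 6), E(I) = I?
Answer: -71/4086 ≈ -0.017376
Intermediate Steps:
u(a, z) = ⅑ (u(a, z) = 1/9 = ⅑)
g(W) = √(⅑ + W) (g(W) = √(W + ⅑) = √(⅑ + W))
t(f, s) = f - 80*s
g(-8)²/t(54, E(-5)) = (√(1 + 9*(-8))/3)²/(54 - 80*(-5)) = (√(1 - 72)/3)²/(54 + 400) = (√(-71)/3)²/454 = ((I*√71)/3)²*(1/454) = (I*√71/3)²*(1/454) = -71/9*1/454 = -71/4086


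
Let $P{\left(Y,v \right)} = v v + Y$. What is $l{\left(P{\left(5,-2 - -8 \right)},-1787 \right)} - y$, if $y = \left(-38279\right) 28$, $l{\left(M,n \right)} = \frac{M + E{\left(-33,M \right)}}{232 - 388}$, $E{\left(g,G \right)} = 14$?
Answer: $\frac{167202617}{156} \approx 1.0718 \cdot 10^{6}$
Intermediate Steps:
$P{\left(Y,v \right)} = Y + v^{2}$ ($P{\left(Y,v \right)} = v^{2} + Y = Y + v^{2}$)
$l{\left(M,n \right)} = - \frac{7}{78} - \frac{M}{156}$ ($l{\left(M,n \right)} = \frac{M + 14}{232 - 388} = \frac{14 + M}{-156} = \left(14 + M\right) \left(- \frac{1}{156}\right) = - \frac{7}{78} - \frac{M}{156}$)
$y = -1071812$
$l{\left(P{\left(5,-2 - -8 \right)},-1787 \right)} - y = \left(- \frac{7}{78} - \frac{5 + \left(-2 - -8\right)^{2}}{156}\right) - -1071812 = \left(- \frac{7}{78} - \frac{5 + \left(-2 + 8\right)^{2}}{156}\right) + 1071812 = \left(- \frac{7}{78} - \frac{5 + 6^{2}}{156}\right) + 1071812 = \left(- \frac{7}{78} - \frac{5 + 36}{156}\right) + 1071812 = \left(- \frac{7}{78} - \frac{41}{156}\right) + 1071812 = - \frac{55}{156} + 1071812 = \frac{167202617}{156}$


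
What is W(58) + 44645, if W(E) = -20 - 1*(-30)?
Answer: 44655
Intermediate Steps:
W(E) = 10 (W(E) = -20 + 30 = 10)
W(58) + 44645 = 10 + 44645 = 44655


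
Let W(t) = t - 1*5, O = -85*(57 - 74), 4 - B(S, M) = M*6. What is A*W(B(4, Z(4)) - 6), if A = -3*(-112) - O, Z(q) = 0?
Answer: 7763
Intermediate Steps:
B(S, M) = 4 - 6*M (B(S, M) = 4 - M*6 = 4 - 6*M)
O = 1445 (O = -85*(-17) = 1445)
W(t) = -5 + t (W(t) = t - 5 = -5 + t)
A = -1109 (A = -3*(-112) - 1*1445 = 336 - 1445 = -1109)
A*W(B(4, Z(4)) - 6) = -1109*(-5 + ((4 - 6*0) - 6)) = -1109*(-5 + ((4 + 0) - 6)) = -1109*(-5 + (4 - 6)) = -1109*(-5 - 2) = -1109*(-7) = 7763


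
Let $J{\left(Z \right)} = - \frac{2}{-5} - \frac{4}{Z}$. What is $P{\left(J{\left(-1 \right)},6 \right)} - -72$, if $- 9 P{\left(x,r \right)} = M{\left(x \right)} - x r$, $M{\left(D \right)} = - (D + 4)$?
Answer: $\frac{1138}{15} \approx 75.867$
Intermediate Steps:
$M{\left(D \right)} = -4 - D$ ($M{\left(D \right)} = - (4 + D) = -4 - D$)
$J{\left(Z \right)} = \frac{2}{5} - \frac{4}{Z}$ ($J{\left(Z \right)} = \left(-2\right) \left(- \frac{1}{5}\right) - \frac{4}{Z} = \frac{2}{5} - \frac{4}{Z}$)
$P{\left(x,r \right)} = \frac{4}{9} + \frac{x}{9} + \frac{r x}{9}$ ($P{\left(x,r \right)} = - \frac{\left(-4 - x\right) - x r}{9} = - \frac{\left(-4 - x\right) - r x}{9} = - \frac{-4 - x - r x}{9} = \frac{4}{9} + \frac{x}{9} + \frac{r x}{9}$)
$P{\left(J{\left(-1 \right)},6 \right)} - -72 = \left(\frac{4}{9} + \frac{\frac{2}{5} - \frac{4}{-1}}{9} + \frac{1}{9} \cdot 6 \left(\frac{2}{5} - \frac{4}{-1}\right)\right) - -72 = \left(\frac{4}{9} + \frac{\frac{2}{5} - -4}{9} + \frac{1}{9} \cdot 6 \left(\frac{2}{5} - -4\right)\right) + 72 = \left(\frac{4}{9} + \frac{\frac{2}{5} + 4}{9} + \frac{1}{9} \cdot 6 \left(\frac{2}{5} + 4\right)\right) + 72 = \left(\frac{4}{9} + \frac{1}{9} \cdot \frac{22}{5} + \frac{1}{9} \cdot 6 \cdot \frac{22}{5}\right) + 72 = \left(\frac{4}{9} + \frac{22}{45} + \frac{44}{15}\right) + 72 = \frac{58}{15} + 72 = \frac{1138}{15}$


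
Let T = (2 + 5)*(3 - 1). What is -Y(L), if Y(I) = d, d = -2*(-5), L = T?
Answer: -10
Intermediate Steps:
T = 14 (T = 7*2 = 14)
L = 14
d = 10
Y(I) = 10
-Y(L) = -1*10 = -10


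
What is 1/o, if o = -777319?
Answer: -1/777319 ≈ -1.2865e-6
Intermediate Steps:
1/o = 1/(-777319) = -1/777319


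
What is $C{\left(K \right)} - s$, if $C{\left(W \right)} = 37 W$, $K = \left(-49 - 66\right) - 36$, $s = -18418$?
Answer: $12831$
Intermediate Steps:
$K = -151$ ($K = -115 - 36 = -151$)
$C{\left(K \right)} - s = 37 \left(-151\right) - -18418 = -5587 + 18418 = 12831$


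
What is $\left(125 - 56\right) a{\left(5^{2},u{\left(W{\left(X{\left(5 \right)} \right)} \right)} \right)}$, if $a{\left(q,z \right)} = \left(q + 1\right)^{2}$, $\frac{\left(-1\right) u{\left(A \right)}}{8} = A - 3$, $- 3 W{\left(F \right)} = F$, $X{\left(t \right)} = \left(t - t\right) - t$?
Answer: $46644$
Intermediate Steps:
$X{\left(t \right)} = - t$ ($X{\left(t \right)} = 0 - t = - t$)
$W{\left(F \right)} = - \frac{F}{3}$
$u{\left(A \right)} = 24 - 8 A$ ($u{\left(A \right)} = - 8 \left(A - 3\right) = - 8 \left(-3 + A\right) = 24 - 8 A$)
$a{\left(q,z \right)} = \left(1 + q\right)^{2}$
$\left(125 - 56\right) a{\left(5^{2},u{\left(W{\left(X{\left(5 \right)} \right)} \right)} \right)} = \left(125 - 56\right) \left(1 + 5^{2}\right)^{2} = 69 \left(1 + 25\right)^{2} = 69 \cdot 26^{2} = 69 \cdot 676 = 46644$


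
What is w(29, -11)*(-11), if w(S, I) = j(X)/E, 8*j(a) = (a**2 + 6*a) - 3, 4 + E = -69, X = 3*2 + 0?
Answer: 759/584 ≈ 1.2997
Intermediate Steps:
X = 6 (X = 6 + 0 = 6)
E = -73 (E = -4 - 69 = -73)
j(a) = -3/8 + a**2/8 + 3*a/4 (j(a) = ((a**2 + 6*a) - 3)/8 = (-3 + a**2 + 6*a)/8 = -3/8 + a**2/8 + 3*a/4)
w(S, I) = -69/584 (w(S, I) = (-3/8 + (1/8)*6**2 + (3/4)*6)/(-73) = (-3/8 + (1/8)*36 + 9/2)*(-1/73) = (-3/8 + 9/2 + 9/2)*(-1/73) = (69/8)*(-1/73) = -69/584)
w(29, -11)*(-11) = -69/584*(-11) = 759/584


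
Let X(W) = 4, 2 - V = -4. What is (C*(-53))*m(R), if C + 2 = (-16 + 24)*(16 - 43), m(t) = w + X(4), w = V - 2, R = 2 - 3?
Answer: 92432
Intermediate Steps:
V = 6 (V = 2 - 1*(-4) = 2 + 4 = 6)
R = -1
w = 4 (w = 6 - 2 = 4)
m(t) = 8 (m(t) = 4 + 4 = 8)
C = -218 (C = -2 + (-16 + 24)*(16 - 43) = -2 + 8*(-27) = -2 - 216 = -218)
(C*(-53))*m(R) = -218*(-53)*8 = 11554*8 = 92432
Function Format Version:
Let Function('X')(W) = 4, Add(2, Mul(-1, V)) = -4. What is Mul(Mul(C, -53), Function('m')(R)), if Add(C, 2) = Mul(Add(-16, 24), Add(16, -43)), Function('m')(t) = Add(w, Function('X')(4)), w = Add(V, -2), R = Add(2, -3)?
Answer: 92432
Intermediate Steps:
V = 6 (V = Add(2, Mul(-1, -4)) = Add(2, 4) = 6)
R = -1
w = 4 (w = Add(6, -2) = 4)
Function('m')(t) = 8 (Function('m')(t) = Add(4, 4) = 8)
C = -218 (C = Add(-2, Mul(Add(-16, 24), Add(16, -43))) = Add(-2, Mul(8, -27)) = Add(-2, -216) = -218)
Mul(Mul(C, -53), Function('m')(R)) = Mul(Mul(-218, -53), 8) = Mul(11554, 8) = 92432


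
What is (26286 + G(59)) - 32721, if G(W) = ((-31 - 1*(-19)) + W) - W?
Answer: -6447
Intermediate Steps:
G(W) = -12 (G(W) = ((-31 + 19) + W) - W = (-12 + W) - W = -12)
(26286 + G(59)) - 32721 = (26286 - 12) - 32721 = 26274 - 32721 = -6447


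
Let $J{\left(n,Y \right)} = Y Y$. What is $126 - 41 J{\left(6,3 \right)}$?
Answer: $-243$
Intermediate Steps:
$J{\left(n,Y \right)} = Y^{2}$
$126 - 41 J{\left(6,3 \right)} = 126 - 41 \cdot 3^{2} = 126 - 369 = -243$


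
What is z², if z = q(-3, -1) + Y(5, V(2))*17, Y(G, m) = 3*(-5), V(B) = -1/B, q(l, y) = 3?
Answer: 63504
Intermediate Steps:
Y(G, m) = -15
z = -252 (z = 3 - 15*17 = 3 - 255 = -252)
z² = (-252)² = 63504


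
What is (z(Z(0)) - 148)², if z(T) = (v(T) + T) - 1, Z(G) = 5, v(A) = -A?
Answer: 22201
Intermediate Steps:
z(T) = -1 (z(T) = (-T + T) - 1 = 0 - 1 = -1)
(z(Z(0)) - 148)² = (-1 - 148)² = (-149)² = 22201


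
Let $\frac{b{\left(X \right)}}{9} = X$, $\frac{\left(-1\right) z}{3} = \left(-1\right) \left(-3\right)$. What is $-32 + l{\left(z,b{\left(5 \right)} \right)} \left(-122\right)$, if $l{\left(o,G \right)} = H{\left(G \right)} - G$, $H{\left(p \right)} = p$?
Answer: $-32$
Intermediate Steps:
$z = -9$ ($z = - 3 \left(\left(-1\right) \left(-3\right)\right) = \left(-3\right) 3 = -9$)
$b{\left(X \right)} = 9 X$
$l{\left(o,G \right)} = 0$ ($l{\left(o,G \right)} = G - G = 0$)
$-32 + l{\left(z,b{\left(5 \right)} \right)} \left(-122\right) = -32 + 0 \left(-122\right) = -32 + 0 = -32$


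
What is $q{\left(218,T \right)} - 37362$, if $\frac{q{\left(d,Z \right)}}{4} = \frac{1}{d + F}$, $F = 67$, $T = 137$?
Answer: $- \frac{10648166}{285} \approx -37362.0$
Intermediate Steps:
$q{\left(d,Z \right)} = \frac{4}{67 + d}$ ($q{\left(d,Z \right)} = \frac{4}{d + 67} = \frac{4}{67 + d}$)
$q{\left(218,T \right)} - 37362 = \frac{4}{67 + 218} - 37362 = \frac{4}{285} - 37362 = - \frac{10648166}{285}$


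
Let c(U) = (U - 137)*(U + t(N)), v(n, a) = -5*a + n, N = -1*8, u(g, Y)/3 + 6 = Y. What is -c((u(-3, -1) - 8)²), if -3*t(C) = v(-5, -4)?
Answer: -588544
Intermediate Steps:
u(g, Y) = -18 + 3*Y
N = -8
v(n, a) = n - 5*a
t(C) = -5 (t(C) = -(-5 - 5*(-4))/3 = -(-5 + 20)/3 = -⅓*15 = -5)
c(U) = (-137 + U)*(-5 + U) (c(U) = (U - 137)*(U - 5) = (-137 + U)*(-5 + U))
-c((u(-3, -1) - 8)²) = -(685 + (((-18 + 3*(-1)) - 8)²)² - 142*((-18 + 3*(-1)) - 8)²) = -(685 + (((-18 - 3) - 8)²)² - 142*((-18 - 3) - 8)²) = -(685 + ((-21 - 8)²)² - 142*(-21 - 8)²) = -(685 + ((-29)²)² - 142*(-29)²) = -(685 + 841² - 142*841) = -(685 + 707281 - 119422) = -1*588544 = -588544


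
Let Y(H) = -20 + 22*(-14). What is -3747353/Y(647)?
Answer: 3747353/328 ≈ 11425.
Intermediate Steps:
Y(H) = -328 (Y(H) = -20 - 308 = -328)
-3747353/Y(647) = -3747353/(-328) = -3747353*(-1/328) = 3747353/328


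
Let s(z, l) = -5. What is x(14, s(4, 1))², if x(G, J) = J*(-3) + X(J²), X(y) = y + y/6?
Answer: 70225/36 ≈ 1950.7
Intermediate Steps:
X(y) = 7*y/6 (X(y) = y + y*(⅙) = y + y/6 = 7*y/6)
x(G, J) = -3*J + 7*J²/6 (x(G, J) = J*(-3) + 7*J²/6 = -3*J + 7*J²/6)
x(14, s(4, 1))² = ((⅙)*(-5)*(-18 + 7*(-5)))² = ((⅙)*(-5)*(-18 - 35))² = ((⅙)*(-5)*(-53))² = (265/6)² = 70225/36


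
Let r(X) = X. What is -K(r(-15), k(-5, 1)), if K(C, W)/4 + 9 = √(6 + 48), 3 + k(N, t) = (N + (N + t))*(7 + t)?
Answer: 36 - 12*√6 ≈ 6.6061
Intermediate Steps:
k(N, t) = -3 + (7 + t)*(t + 2*N) (k(N, t) = -3 + (N + (N + t))*(7 + t) = -3 + (t + 2*N)*(7 + t) = -3 + (7 + t)*(t + 2*N))
K(C, W) = -36 + 12*√6 (K(C, W) = -36 + 4*√(6 + 48) = -36 + 4*√54 = -36 + 4*(3*√6) = -36 + 12*√6)
-K(r(-15), k(-5, 1)) = -(-36 + 12*√6) = 36 - 12*√6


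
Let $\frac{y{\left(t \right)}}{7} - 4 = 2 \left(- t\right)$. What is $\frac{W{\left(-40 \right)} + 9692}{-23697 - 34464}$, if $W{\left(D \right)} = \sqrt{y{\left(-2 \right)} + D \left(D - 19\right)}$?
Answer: $- \frac{9692}{58161} - \frac{4 \sqrt{151}}{58161} \approx -0.16749$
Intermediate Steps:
$y{\left(t \right)} = 28 - 14 t$ ($y{\left(t \right)} = 28 + 7 \cdot 2 \left(- t\right) = 28 + 7 \left(- 2 t\right) = 28 - 14 t$)
$W{\left(D \right)} = \sqrt{56 + D \left(-19 + D\right)}$ ($W{\left(D \right)} = \sqrt{\left(28 - -28\right) + D \left(D - 19\right)} = \sqrt{\left(28 + 28\right) + D \left(-19 + D\right)} = \sqrt{56 + D \left(-19 + D\right)}$)
$\frac{W{\left(-40 \right)} + 9692}{-23697 - 34464} = \frac{\sqrt{56 + \left(-40\right)^{2} - -760} + 9692}{-23697 - 34464} = \frac{\sqrt{56 + 1600 + 760} + 9692}{-58161} = \left(\sqrt{2416} + 9692\right) \left(- \frac{1}{58161}\right) = \left(4 \sqrt{151} + 9692\right) \left(- \frac{1}{58161}\right) = \left(9692 + 4 \sqrt{151}\right) \left(- \frac{1}{58161}\right) = - \frac{9692}{58161} - \frac{4 \sqrt{151}}{58161}$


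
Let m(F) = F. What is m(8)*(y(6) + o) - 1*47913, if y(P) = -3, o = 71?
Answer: -47369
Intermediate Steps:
m(8)*(y(6) + o) - 1*47913 = 8*(-3 + 71) - 1*47913 = 8*68 - 47913 = 544 - 47913 = -47369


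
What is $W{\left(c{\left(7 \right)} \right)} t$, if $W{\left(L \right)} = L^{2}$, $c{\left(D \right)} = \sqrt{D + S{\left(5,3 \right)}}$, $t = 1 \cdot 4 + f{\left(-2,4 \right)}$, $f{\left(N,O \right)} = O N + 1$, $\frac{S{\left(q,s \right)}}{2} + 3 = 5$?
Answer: $-33$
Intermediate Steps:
$S{\left(q,s \right)} = 4$ ($S{\left(q,s \right)} = -6 + 2 \cdot 5 = -6 + 10 = 4$)
$f{\left(N,O \right)} = 1 + N O$ ($f{\left(N,O \right)} = N O + 1 = 1 + N O$)
$t = -3$ ($t = 1 \cdot 4 + \left(1 - 8\right) = 4 + \left(1 - 8\right) = 4 - 7 = -3$)
$c{\left(D \right)} = \sqrt{4 + D}$ ($c{\left(D \right)} = \sqrt{D + 4} = \sqrt{4 + D}$)
$W{\left(c{\left(7 \right)} \right)} t = \left(\sqrt{4 + 7}\right)^{2} \left(-3\right) = \left(\sqrt{11}\right)^{2} \left(-3\right) = 11 \left(-3\right) = -33$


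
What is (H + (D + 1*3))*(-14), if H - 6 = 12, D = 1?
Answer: -308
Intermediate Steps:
H = 18 (H = 6 + 12 = 18)
(H + (D + 1*3))*(-14) = (18 + (1 + 1*3))*(-14) = (18 + (1 + 3))*(-14) = (18 + 4)*(-14) = 22*(-14) = -308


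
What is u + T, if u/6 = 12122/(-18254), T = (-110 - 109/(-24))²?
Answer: 58446259231/5257152 ≈ 11117.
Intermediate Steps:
T = 6405961/576 (T = (-110 - 109*(-1/24))² = (-110 + 109/24)² = (-2531/24)² = 6405961/576 ≈ 11121.)
u = -36366/9127 (u = 6*(12122/(-18254)) = 6*(12122*(-1/18254)) = 6*(-6061/9127) = -36366/9127 ≈ -3.9844)
u + T = -36366/9127 + 6405961/576 = 58446259231/5257152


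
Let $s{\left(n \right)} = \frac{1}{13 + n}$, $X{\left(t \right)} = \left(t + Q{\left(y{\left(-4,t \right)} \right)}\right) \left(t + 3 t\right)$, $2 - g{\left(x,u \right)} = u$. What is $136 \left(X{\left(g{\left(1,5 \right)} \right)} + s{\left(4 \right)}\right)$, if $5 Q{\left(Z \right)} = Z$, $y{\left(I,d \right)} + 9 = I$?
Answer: $\frac{45736}{5} \approx 9147.2$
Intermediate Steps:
$g{\left(x,u \right)} = 2 - u$
$y{\left(I,d \right)} = -9 + I$
$Q{\left(Z \right)} = \frac{Z}{5}$
$X{\left(t \right)} = 4 t \left(- \frac{13}{5} + t\right)$ ($X{\left(t \right)} = \left(t + \frac{-9 - 4}{5}\right) \left(t + 3 t\right) = \left(t + \frac{1}{5} \left(-13\right)\right) 4 t = \left(t - \frac{13}{5}\right) 4 t = \left(- \frac{13}{5} + t\right) 4 t = 4 t \left(- \frac{13}{5} + t\right)$)
$136 \left(X{\left(g{\left(1,5 \right)} \right)} + s{\left(4 \right)}\right) = 136 \left(\frac{4 \left(2 - 5\right) \left(-13 + 5 \left(2 - 5\right)\right)}{5} + \frac{1}{13 + 4}\right) = 136 \left(\frac{4 \left(2 - 5\right) \left(-13 + 5 \left(2 - 5\right)\right)}{5} + \frac{1}{17}\right) = 136 \left(\frac{4}{5} \left(-3\right) \left(-13 + 5 \left(-3\right)\right) + \frac{1}{17}\right) = 136 \left(\frac{4}{5} \left(-3\right) \left(-13 - 15\right) + \frac{1}{17}\right) = 136 \left(\frac{4}{5} \left(-3\right) \left(-28\right) + \frac{1}{17}\right) = 136 \left(\frac{336}{5} + \frac{1}{17}\right) = 136 \cdot \frac{5717}{85} = \frac{45736}{5}$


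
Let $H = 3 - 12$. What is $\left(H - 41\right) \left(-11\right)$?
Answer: $550$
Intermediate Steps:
$H = -9$
$\left(H - 41\right) \left(-11\right) = \left(-9 - 41\right) \left(-11\right) = \left(-50\right) \left(-11\right) = 550$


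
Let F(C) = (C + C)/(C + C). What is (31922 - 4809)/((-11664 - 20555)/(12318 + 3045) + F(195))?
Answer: -416537019/16856 ≈ -24712.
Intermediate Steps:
F(C) = 1 (F(C) = (2*C)/((2*C)) = (2*C)*(1/(2*C)) = 1)
(31922 - 4809)/((-11664 - 20555)/(12318 + 3045) + F(195)) = (31922 - 4809)/((-11664 - 20555)/(12318 + 3045) + 1) = 27113/(-32219/15363 + 1) = 27113/(-16856/15363) = 27113*(-15363/16856) = -416537019/16856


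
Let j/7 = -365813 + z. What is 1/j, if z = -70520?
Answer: -1/3054331 ≈ -3.2740e-7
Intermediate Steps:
j = -3054331 (j = 7*(-365813 - 70520) = 7*(-436333) = -3054331)
1/j = 1/(-3054331) = -1/3054331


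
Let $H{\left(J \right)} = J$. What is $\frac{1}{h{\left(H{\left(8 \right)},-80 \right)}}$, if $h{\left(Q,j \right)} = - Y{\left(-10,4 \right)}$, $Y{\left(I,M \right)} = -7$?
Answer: $\frac{1}{7} \approx 0.14286$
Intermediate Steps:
$h{\left(Q,j \right)} = 7$ ($h{\left(Q,j \right)} = \left(-1\right) \left(-7\right) = 7$)
$\frac{1}{h{\left(H{\left(8 \right)},-80 \right)}} = \frac{1}{7}$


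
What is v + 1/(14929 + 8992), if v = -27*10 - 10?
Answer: -6697879/23921 ≈ -280.00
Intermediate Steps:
v = -280 (v = -270 - 10 = -280)
v + 1/(14929 + 8992) = -280 + 1/(14929 + 8992) = -280 + 1/23921 = -6697879/23921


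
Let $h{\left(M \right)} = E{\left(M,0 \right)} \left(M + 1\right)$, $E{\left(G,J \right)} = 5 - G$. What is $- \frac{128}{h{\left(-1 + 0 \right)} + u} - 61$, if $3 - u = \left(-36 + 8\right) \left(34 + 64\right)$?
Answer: $- \frac{167695}{2747} \approx -61.047$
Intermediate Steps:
$u = 2747$ ($u = 3 - \left(-36 + 8\right) \left(34 + 64\right) = 3 - \left(-28\right) 98 = 3 - -2744 = 3 + 2744 = 2747$)
$h{\left(M \right)} = \left(1 + M\right) \left(5 - M\right)$ ($h{\left(M \right)} = \left(5 - M\right) \left(M + 1\right) = \left(5 - M\right) \left(1 + M\right) = \left(1 + M\right) \left(5 - M\right)$)
$- \frac{128}{h{\left(-1 + 0 \right)} + u} - 61 = - \frac{128}{- \left(1 + \left(-1 + 0\right)\right) \left(-5 + \left(-1 + 0\right)\right) + 2747} - 61 = - \frac{128}{- \left(1 - 1\right) \left(-5 - 1\right) + 2747} - 61 = - \frac{128}{\left(-1\right) 0 \left(-6\right) + 2747} - 61 = - \frac{128}{0 + 2747} - 61 = - \frac{128}{2747} - 61 = - \frac{167695}{2747}$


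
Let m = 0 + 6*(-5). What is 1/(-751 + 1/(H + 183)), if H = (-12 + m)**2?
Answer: -1947/1462196 ≈ -0.0013316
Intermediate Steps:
m = -30 (m = 0 - 30 = -30)
H = 1764 (H = (-12 - 30)**2 = (-42)**2 = 1764)
1/(-751 + 1/(H + 183)) = 1/(-751 + 1/(1764 + 183)) = 1/(-751 + 1/1947) = 1/(-1462196/1947) = -1947/1462196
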